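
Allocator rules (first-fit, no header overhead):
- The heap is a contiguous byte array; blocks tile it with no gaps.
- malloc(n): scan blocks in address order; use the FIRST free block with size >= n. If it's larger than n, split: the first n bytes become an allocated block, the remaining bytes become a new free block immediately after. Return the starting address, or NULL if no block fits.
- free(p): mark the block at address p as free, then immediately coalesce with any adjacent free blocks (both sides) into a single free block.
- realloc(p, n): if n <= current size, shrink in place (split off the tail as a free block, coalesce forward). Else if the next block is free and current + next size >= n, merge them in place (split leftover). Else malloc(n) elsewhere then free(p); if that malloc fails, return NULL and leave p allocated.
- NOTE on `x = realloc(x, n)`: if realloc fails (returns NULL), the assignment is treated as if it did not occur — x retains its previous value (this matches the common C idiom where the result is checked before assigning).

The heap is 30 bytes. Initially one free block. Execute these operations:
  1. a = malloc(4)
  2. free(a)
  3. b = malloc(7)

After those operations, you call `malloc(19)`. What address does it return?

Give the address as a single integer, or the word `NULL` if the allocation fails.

Op 1: a = malloc(4) -> a = 0; heap: [0-3 ALLOC][4-29 FREE]
Op 2: free(a) -> (freed a); heap: [0-29 FREE]
Op 3: b = malloc(7) -> b = 0; heap: [0-6 ALLOC][7-29 FREE]
malloc(19): first-fit scan over [0-6 ALLOC][7-29 FREE] -> 7

Answer: 7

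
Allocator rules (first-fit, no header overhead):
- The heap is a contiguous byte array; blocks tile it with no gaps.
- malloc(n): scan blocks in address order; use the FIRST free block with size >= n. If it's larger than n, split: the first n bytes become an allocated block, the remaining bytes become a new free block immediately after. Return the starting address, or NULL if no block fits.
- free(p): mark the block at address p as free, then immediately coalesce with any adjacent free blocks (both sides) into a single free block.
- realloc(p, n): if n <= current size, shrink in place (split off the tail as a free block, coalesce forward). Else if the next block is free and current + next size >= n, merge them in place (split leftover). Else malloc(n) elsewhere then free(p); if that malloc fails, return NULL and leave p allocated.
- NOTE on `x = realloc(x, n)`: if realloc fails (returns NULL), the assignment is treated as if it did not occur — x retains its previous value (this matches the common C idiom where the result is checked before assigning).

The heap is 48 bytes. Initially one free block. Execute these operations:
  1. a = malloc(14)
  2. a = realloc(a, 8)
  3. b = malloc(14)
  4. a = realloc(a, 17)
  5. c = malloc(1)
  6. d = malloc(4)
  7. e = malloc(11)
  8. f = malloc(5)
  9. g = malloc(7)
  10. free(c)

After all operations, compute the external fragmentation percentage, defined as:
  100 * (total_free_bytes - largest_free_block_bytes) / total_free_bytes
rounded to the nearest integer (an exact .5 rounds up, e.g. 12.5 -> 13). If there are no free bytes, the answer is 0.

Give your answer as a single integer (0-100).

Answer: 50

Derivation:
Op 1: a = malloc(14) -> a = 0; heap: [0-13 ALLOC][14-47 FREE]
Op 2: a = realloc(a, 8) -> a = 0; heap: [0-7 ALLOC][8-47 FREE]
Op 3: b = malloc(14) -> b = 8; heap: [0-7 ALLOC][8-21 ALLOC][22-47 FREE]
Op 4: a = realloc(a, 17) -> a = 22; heap: [0-7 FREE][8-21 ALLOC][22-38 ALLOC][39-47 FREE]
Op 5: c = malloc(1) -> c = 0; heap: [0-0 ALLOC][1-7 FREE][8-21 ALLOC][22-38 ALLOC][39-47 FREE]
Op 6: d = malloc(4) -> d = 1; heap: [0-0 ALLOC][1-4 ALLOC][5-7 FREE][8-21 ALLOC][22-38 ALLOC][39-47 FREE]
Op 7: e = malloc(11) -> e = NULL; heap: [0-0 ALLOC][1-4 ALLOC][5-7 FREE][8-21 ALLOC][22-38 ALLOC][39-47 FREE]
Op 8: f = malloc(5) -> f = 39; heap: [0-0 ALLOC][1-4 ALLOC][5-7 FREE][8-21 ALLOC][22-38 ALLOC][39-43 ALLOC][44-47 FREE]
Op 9: g = malloc(7) -> g = NULL; heap: [0-0 ALLOC][1-4 ALLOC][5-7 FREE][8-21 ALLOC][22-38 ALLOC][39-43 ALLOC][44-47 FREE]
Op 10: free(c) -> (freed c); heap: [0-0 FREE][1-4 ALLOC][5-7 FREE][8-21 ALLOC][22-38 ALLOC][39-43 ALLOC][44-47 FREE]
Free blocks: [1 3 4] total_free=8 largest=4 -> 100*(8-4)/8 = 400/8 = 50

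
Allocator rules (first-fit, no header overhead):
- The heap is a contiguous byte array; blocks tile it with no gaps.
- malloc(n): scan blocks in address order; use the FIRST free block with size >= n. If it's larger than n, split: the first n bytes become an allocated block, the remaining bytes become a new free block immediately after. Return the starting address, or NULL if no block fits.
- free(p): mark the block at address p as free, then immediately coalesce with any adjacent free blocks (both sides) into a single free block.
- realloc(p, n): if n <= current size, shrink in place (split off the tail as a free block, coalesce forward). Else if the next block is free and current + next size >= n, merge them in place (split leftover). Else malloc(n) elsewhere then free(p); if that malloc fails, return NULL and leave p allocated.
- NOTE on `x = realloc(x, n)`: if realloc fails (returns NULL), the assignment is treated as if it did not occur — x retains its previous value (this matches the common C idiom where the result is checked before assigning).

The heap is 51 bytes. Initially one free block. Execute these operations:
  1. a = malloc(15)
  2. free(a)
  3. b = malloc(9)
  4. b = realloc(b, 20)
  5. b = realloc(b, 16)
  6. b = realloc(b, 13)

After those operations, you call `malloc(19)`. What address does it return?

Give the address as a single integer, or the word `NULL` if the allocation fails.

Answer: 13

Derivation:
Op 1: a = malloc(15) -> a = 0; heap: [0-14 ALLOC][15-50 FREE]
Op 2: free(a) -> (freed a); heap: [0-50 FREE]
Op 3: b = malloc(9) -> b = 0; heap: [0-8 ALLOC][9-50 FREE]
Op 4: b = realloc(b, 20) -> b = 0; heap: [0-19 ALLOC][20-50 FREE]
Op 5: b = realloc(b, 16) -> b = 0; heap: [0-15 ALLOC][16-50 FREE]
Op 6: b = realloc(b, 13) -> b = 0; heap: [0-12 ALLOC][13-50 FREE]
malloc(19): first-fit scan over [0-12 ALLOC][13-50 FREE] -> 13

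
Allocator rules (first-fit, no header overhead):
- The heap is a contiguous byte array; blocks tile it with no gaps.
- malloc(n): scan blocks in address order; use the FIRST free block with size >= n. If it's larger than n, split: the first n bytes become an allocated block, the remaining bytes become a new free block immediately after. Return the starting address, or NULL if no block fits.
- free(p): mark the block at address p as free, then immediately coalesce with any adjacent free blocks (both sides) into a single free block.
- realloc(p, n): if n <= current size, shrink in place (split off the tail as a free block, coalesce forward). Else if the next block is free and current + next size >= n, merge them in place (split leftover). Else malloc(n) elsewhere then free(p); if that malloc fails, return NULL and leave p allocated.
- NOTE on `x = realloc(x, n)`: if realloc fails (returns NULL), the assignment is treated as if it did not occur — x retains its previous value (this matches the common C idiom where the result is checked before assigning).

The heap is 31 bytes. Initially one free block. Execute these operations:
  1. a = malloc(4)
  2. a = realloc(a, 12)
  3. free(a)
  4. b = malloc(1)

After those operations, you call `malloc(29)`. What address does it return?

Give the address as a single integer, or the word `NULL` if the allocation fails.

Answer: 1

Derivation:
Op 1: a = malloc(4) -> a = 0; heap: [0-3 ALLOC][4-30 FREE]
Op 2: a = realloc(a, 12) -> a = 0; heap: [0-11 ALLOC][12-30 FREE]
Op 3: free(a) -> (freed a); heap: [0-30 FREE]
Op 4: b = malloc(1) -> b = 0; heap: [0-0 ALLOC][1-30 FREE]
malloc(29): first-fit scan over [0-0 ALLOC][1-30 FREE] -> 1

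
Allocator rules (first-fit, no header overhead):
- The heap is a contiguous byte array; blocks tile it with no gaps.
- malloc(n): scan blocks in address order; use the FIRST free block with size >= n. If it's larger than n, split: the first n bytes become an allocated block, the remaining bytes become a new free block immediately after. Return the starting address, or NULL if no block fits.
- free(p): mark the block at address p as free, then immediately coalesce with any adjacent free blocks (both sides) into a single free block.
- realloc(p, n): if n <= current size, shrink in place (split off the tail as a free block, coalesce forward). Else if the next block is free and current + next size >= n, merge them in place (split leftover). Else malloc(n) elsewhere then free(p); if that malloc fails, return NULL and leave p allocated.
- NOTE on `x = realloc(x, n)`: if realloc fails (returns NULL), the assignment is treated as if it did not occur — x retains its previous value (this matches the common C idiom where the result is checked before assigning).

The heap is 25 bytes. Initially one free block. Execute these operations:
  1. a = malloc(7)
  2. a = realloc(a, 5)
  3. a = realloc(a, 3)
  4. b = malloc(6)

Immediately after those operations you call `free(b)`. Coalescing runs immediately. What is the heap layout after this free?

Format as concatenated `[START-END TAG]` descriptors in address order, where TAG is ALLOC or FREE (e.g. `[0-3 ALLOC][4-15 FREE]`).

Op 1: a = malloc(7) -> a = 0; heap: [0-6 ALLOC][7-24 FREE]
Op 2: a = realloc(a, 5) -> a = 0; heap: [0-4 ALLOC][5-24 FREE]
Op 3: a = realloc(a, 3) -> a = 0; heap: [0-2 ALLOC][3-24 FREE]
Op 4: b = malloc(6) -> b = 3; heap: [0-2 ALLOC][3-8 ALLOC][9-24 FREE]
free(b): b = 3 -> block [3-8 ALLOC]; mark free, coalesce with adjacent free neighbors -> [0-2 ALLOC][3-24 FREE]

Answer: [0-2 ALLOC][3-24 FREE]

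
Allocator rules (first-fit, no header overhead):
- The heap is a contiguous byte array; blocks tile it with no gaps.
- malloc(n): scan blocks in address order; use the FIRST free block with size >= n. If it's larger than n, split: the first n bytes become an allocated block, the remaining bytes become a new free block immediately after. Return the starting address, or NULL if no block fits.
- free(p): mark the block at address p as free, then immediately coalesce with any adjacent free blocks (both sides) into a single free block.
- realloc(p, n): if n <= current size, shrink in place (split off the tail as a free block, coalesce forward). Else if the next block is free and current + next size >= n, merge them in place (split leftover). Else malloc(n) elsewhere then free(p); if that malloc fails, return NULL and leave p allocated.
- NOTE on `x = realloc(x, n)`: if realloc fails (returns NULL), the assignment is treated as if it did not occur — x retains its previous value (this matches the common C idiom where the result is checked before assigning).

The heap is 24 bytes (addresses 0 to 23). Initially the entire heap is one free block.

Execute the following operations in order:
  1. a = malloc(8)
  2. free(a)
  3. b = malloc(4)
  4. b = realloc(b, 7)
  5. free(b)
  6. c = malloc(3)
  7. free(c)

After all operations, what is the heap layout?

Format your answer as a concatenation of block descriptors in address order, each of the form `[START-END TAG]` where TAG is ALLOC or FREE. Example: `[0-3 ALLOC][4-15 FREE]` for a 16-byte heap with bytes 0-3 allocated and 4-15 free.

Op 1: a = malloc(8) -> a = 0; heap: [0-7 ALLOC][8-23 FREE]
Op 2: free(a) -> (freed a); heap: [0-23 FREE]
Op 3: b = malloc(4) -> b = 0; heap: [0-3 ALLOC][4-23 FREE]
Op 4: b = realloc(b, 7) -> b = 0; heap: [0-6 ALLOC][7-23 FREE]
Op 5: free(b) -> (freed b); heap: [0-23 FREE]
Op 6: c = malloc(3) -> c = 0; heap: [0-2 ALLOC][3-23 FREE]
Op 7: free(c) -> (freed c); heap: [0-23 FREE]

Answer: [0-23 FREE]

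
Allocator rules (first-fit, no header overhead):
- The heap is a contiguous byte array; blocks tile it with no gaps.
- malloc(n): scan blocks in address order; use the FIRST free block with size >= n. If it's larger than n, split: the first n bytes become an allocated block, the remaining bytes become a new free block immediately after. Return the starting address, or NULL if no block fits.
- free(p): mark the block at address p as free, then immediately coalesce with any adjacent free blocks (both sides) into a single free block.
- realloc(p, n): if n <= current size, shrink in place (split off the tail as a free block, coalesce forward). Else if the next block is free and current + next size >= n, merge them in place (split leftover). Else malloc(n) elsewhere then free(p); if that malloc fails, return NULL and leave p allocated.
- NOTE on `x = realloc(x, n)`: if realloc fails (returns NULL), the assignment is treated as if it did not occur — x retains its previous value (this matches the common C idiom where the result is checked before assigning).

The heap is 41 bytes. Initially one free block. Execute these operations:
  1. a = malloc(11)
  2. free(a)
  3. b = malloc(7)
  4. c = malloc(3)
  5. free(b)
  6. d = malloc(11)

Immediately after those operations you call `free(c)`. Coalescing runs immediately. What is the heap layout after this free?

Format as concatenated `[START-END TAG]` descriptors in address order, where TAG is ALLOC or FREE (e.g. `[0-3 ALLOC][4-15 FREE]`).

Answer: [0-9 FREE][10-20 ALLOC][21-40 FREE]

Derivation:
Op 1: a = malloc(11) -> a = 0; heap: [0-10 ALLOC][11-40 FREE]
Op 2: free(a) -> (freed a); heap: [0-40 FREE]
Op 3: b = malloc(7) -> b = 0; heap: [0-6 ALLOC][7-40 FREE]
Op 4: c = malloc(3) -> c = 7; heap: [0-6 ALLOC][7-9 ALLOC][10-40 FREE]
Op 5: free(b) -> (freed b); heap: [0-6 FREE][7-9 ALLOC][10-40 FREE]
Op 6: d = malloc(11) -> d = 10; heap: [0-6 FREE][7-9 ALLOC][10-20 ALLOC][21-40 FREE]
free(c): c = 7 -> block [7-9 ALLOC]; mark free, coalesce with adjacent free neighbors -> [0-9 FREE][10-20 ALLOC][21-40 FREE]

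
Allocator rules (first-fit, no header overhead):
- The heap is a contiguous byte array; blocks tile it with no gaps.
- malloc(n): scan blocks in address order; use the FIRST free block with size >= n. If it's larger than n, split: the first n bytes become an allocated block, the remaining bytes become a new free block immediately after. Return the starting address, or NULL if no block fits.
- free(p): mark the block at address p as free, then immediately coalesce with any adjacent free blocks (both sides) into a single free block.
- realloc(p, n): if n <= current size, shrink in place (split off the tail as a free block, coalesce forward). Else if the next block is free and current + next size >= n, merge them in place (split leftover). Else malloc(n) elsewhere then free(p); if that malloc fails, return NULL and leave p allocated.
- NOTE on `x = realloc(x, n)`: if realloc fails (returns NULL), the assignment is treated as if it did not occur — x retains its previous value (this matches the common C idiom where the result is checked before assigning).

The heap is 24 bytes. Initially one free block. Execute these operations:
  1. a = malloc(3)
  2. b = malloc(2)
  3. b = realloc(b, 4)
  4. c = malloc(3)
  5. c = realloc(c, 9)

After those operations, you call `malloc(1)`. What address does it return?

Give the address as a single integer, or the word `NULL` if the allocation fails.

Answer: 16

Derivation:
Op 1: a = malloc(3) -> a = 0; heap: [0-2 ALLOC][3-23 FREE]
Op 2: b = malloc(2) -> b = 3; heap: [0-2 ALLOC][3-4 ALLOC][5-23 FREE]
Op 3: b = realloc(b, 4) -> b = 3; heap: [0-2 ALLOC][3-6 ALLOC][7-23 FREE]
Op 4: c = malloc(3) -> c = 7; heap: [0-2 ALLOC][3-6 ALLOC][7-9 ALLOC][10-23 FREE]
Op 5: c = realloc(c, 9) -> c = 7; heap: [0-2 ALLOC][3-6 ALLOC][7-15 ALLOC][16-23 FREE]
malloc(1): first-fit scan over [0-2 ALLOC][3-6 ALLOC][7-15 ALLOC][16-23 FREE] -> 16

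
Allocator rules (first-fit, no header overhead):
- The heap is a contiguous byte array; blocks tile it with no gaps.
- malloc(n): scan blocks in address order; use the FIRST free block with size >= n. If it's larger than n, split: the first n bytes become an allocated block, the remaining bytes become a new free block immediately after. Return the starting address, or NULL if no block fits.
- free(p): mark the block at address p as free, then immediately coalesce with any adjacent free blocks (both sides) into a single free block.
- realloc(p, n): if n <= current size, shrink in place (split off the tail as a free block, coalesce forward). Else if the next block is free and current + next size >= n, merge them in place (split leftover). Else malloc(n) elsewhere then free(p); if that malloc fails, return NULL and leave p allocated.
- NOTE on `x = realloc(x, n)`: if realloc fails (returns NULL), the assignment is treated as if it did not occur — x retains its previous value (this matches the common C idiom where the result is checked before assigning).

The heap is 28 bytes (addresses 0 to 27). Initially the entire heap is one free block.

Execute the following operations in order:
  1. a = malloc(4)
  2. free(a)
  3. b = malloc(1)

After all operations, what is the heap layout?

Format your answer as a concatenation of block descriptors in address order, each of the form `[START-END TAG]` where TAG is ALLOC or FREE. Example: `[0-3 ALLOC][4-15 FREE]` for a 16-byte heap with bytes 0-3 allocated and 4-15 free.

Answer: [0-0 ALLOC][1-27 FREE]

Derivation:
Op 1: a = malloc(4) -> a = 0; heap: [0-3 ALLOC][4-27 FREE]
Op 2: free(a) -> (freed a); heap: [0-27 FREE]
Op 3: b = malloc(1) -> b = 0; heap: [0-0 ALLOC][1-27 FREE]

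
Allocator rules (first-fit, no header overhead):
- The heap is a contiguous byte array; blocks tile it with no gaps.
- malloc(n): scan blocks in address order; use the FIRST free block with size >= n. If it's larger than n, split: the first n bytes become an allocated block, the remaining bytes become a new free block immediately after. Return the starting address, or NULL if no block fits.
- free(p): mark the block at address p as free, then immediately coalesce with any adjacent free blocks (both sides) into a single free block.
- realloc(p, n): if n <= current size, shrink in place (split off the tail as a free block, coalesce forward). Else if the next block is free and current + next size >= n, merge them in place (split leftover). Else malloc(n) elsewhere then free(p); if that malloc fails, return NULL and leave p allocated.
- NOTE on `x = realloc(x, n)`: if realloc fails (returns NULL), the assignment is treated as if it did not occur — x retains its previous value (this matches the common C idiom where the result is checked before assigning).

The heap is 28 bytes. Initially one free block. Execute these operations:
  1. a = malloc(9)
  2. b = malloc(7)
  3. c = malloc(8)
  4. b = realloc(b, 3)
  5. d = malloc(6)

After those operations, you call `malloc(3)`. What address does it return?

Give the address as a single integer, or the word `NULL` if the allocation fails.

Op 1: a = malloc(9) -> a = 0; heap: [0-8 ALLOC][9-27 FREE]
Op 2: b = malloc(7) -> b = 9; heap: [0-8 ALLOC][9-15 ALLOC][16-27 FREE]
Op 3: c = malloc(8) -> c = 16; heap: [0-8 ALLOC][9-15 ALLOC][16-23 ALLOC][24-27 FREE]
Op 4: b = realloc(b, 3) -> b = 9; heap: [0-8 ALLOC][9-11 ALLOC][12-15 FREE][16-23 ALLOC][24-27 FREE]
Op 5: d = malloc(6) -> d = NULL; heap: [0-8 ALLOC][9-11 ALLOC][12-15 FREE][16-23 ALLOC][24-27 FREE]
malloc(3): first-fit scan over [0-8 ALLOC][9-11 ALLOC][12-15 FREE][16-23 ALLOC][24-27 FREE] -> 12

Answer: 12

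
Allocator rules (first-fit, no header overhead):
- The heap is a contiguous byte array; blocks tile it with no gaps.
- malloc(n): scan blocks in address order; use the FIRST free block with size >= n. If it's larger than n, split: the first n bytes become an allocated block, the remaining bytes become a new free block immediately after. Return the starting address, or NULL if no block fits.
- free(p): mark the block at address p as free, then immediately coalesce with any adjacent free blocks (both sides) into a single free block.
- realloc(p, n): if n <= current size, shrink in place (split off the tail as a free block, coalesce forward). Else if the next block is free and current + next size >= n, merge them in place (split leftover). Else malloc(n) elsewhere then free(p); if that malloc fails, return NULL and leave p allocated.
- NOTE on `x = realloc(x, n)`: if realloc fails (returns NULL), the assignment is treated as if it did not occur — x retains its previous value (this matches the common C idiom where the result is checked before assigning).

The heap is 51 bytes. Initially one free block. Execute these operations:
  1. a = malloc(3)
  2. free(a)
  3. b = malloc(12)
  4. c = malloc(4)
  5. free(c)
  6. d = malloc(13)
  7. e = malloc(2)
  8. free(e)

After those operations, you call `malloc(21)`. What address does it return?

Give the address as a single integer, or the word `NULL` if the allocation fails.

Op 1: a = malloc(3) -> a = 0; heap: [0-2 ALLOC][3-50 FREE]
Op 2: free(a) -> (freed a); heap: [0-50 FREE]
Op 3: b = malloc(12) -> b = 0; heap: [0-11 ALLOC][12-50 FREE]
Op 4: c = malloc(4) -> c = 12; heap: [0-11 ALLOC][12-15 ALLOC][16-50 FREE]
Op 5: free(c) -> (freed c); heap: [0-11 ALLOC][12-50 FREE]
Op 6: d = malloc(13) -> d = 12; heap: [0-11 ALLOC][12-24 ALLOC][25-50 FREE]
Op 7: e = malloc(2) -> e = 25; heap: [0-11 ALLOC][12-24 ALLOC][25-26 ALLOC][27-50 FREE]
Op 8: free(e) -> (freed e); heap: [0-11 ALLOC][12-24 ALLOC][25-50 FREE]
malloc(21): first-fit scan over [0-11 ALLOC][12-24 ALLOC][25-50 FREE] -> 25

Answer: 25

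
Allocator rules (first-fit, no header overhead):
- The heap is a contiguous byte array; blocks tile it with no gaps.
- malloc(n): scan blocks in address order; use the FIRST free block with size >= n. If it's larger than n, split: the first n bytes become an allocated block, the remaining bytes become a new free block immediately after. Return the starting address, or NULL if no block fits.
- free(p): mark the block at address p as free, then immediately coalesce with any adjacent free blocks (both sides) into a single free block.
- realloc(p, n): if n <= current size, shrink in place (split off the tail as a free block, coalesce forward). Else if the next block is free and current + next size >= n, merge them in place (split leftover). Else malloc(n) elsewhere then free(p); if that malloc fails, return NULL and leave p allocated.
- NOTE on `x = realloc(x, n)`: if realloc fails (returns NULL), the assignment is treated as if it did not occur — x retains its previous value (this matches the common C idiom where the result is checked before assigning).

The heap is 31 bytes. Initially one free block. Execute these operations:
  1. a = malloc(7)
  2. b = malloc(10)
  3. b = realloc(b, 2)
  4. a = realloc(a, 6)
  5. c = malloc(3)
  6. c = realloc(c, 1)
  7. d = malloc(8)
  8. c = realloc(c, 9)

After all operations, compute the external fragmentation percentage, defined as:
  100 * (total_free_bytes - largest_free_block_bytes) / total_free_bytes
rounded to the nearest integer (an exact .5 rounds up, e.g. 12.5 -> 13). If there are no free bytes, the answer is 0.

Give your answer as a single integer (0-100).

Answer: 33

Derivation:
Op 1: a = malloc(7) -> a = 0; heap: [0-6 ALLOC][7-30 FREE]
Op 2: b = malloc(10) -> b = 7; heap: [0-6 ALLOC][7-16 ALLOC][17-30 FREE]
Op 3: b = realloc(b, 2) -> b = 7; heap: [0-6 ALLOC][7-8 ALLOC][9-30 FREE]
Op 4: a = realloc(a, 6) -> a = 0; heap: [0-5 ALLOC][6-6 FREE][7-8 ALLOC][9-30 FREE]
Op 5: c = malloc(3) -> c = 9; heap: [0-5 ALLOC][6-6 FREE][7-8 ALLOC][9-11 ALLOC][12-30 FREE]
Op 6: c = realloc(c, 1) -> c = 9; heap: [0-5 ALLOC][6-6 FREE][7-8 ALLOC][9-9 ALLOC][10-30 FREE]
Op 7: d = malloc(8) -> d = 10; heap: [0-5 ALLOC][6-6 FREE][7-8 ALLOC][9-9 ALLOC][10-17 ALLOC][18-30 FREE]
Op 8: c = realloc(c, 9) -> c = 18; heap: [0-5 ALLOC][6-6 FREE][7-8 ALLOC][9-9 FREE][10-17 ALLOC][18-26 ALLOC][27-30 FREE]
Free blocks: [1 1 4] total_free=6 largest=4 -> 100*(6-4)/6 = 200/6 ≈ 33.333 -> rounds to 33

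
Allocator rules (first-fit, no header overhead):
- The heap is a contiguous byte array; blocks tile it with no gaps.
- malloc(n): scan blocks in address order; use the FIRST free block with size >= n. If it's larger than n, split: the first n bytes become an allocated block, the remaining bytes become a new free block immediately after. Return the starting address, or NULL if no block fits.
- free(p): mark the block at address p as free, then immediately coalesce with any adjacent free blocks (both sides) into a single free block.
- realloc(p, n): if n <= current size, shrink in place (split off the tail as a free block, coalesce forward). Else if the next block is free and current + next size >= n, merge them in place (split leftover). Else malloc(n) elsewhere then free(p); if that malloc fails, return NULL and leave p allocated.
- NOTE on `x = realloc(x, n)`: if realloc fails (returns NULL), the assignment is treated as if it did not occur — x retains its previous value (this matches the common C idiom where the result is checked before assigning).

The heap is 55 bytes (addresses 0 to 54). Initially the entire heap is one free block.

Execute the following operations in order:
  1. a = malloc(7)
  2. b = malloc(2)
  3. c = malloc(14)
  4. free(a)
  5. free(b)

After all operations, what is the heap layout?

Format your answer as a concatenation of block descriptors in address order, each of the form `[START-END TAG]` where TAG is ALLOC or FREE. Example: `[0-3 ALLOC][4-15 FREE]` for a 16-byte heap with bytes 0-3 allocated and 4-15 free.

Answer: [0-8 FREE][9-22 ALLOC][23-54 FREE]

Derivation:
Op 1: a = malloc(7) -> a = 0; heap: [0-6 ALLOC][7-54 FREE]
Op 2: b = malloc(2) -> b = 7; heap: [0-6 ALLOC][7-8 ALLOC][9-54 FREE]
Op 3: c = malloc(14) -> c = 9; heap: [0-6 ALLOC][7-8 ALLOC][9-22 ALLOC][23-54 FREE]
Op 4: free(a) -> (freed a); heap: [0-6 FREE][7-8 ALLOC][9-22 ALLOC][23-54 FREE]
Op 5: free(b) -> (freed b); heap: [0-8 FREE][9-22 ALLOC][23-54 FREE]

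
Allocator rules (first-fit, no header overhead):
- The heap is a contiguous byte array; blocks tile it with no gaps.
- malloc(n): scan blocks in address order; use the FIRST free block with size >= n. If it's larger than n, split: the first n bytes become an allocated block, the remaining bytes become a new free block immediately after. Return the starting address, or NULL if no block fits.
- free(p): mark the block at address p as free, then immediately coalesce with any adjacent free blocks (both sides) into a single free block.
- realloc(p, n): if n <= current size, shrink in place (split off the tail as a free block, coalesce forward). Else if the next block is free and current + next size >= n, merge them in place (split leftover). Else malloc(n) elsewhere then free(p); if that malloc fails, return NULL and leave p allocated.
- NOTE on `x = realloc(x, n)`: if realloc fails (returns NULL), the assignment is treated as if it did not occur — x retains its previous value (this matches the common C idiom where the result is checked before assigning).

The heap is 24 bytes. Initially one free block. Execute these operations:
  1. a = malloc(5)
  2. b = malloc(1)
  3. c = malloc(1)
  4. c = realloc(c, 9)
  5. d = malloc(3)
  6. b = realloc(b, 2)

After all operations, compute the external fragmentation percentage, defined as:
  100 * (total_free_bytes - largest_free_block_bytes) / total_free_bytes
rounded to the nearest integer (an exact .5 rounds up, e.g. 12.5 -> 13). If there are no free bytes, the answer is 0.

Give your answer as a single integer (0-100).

Op 1: a = malloc(5) -> a = 0; heap: [0-4 ALLOC][5-23 FREE]
Op 2: b = malloc(1) -> b = 5; heap: [0-4 ALLOC][5-5 ALLOC][6-23 FREE]
Op 3: c = malloc(1) -> c = 6; heap: [0-4 ALLOC][5-5 ALLOC][6-6 ALLOC][7-23 FREE]
Op 4: c = realloc(c, 9) -> c = 6; heap: [0-4 ALLOC][5-5 ALLOC][6-14 ALLOC][15-23 FREE]
Op 5: d = malloc(3) -> d = 15; heap: [0-4 ALLOC][5-5 ALLOC][6-14 ALLOC][15-17 ALLOC][18-23 FREE]
Op 6: b = realloc(b, 2) -> b = 18; heap: [0-4 ALLOC][5-5 FREE][6-14 ALLOC][15-17 ALLOC][18-19 ALLOC][20-23 FREE]
Free blocks: [1 4] total_free=5 largest=4 -> 100*(5-4)/5 = 100/5 = 20

Answer: 20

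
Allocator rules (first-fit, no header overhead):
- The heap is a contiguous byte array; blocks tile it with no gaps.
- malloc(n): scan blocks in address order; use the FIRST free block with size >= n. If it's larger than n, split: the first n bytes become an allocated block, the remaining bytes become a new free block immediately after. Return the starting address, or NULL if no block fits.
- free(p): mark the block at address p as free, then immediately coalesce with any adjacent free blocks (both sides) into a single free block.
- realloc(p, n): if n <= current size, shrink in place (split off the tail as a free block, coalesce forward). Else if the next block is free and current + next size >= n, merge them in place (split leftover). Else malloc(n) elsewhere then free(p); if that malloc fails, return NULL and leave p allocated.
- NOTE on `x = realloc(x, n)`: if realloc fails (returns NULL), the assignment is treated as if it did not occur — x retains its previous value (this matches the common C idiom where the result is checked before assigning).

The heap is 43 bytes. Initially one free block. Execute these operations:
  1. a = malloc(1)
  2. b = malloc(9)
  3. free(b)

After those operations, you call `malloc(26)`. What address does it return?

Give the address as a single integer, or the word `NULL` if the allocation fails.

Answer: 1

Derivation:
Op 1: a = malloc(1) -> a = 0; heap: [0-0 ALLOC][1-42 FREE]
Op 2: b = malloc(9) -> b = 1; heap: [0-0 ALLOC][1-9 ALLOC][10-42 FREE]
Op 3: free(b) -> (freed b); heap: [0-0 ALLOC][1-42 FREE]
malloc(26): first-fit scan over [0-0 ALLOC][1-42 FREE] -> 1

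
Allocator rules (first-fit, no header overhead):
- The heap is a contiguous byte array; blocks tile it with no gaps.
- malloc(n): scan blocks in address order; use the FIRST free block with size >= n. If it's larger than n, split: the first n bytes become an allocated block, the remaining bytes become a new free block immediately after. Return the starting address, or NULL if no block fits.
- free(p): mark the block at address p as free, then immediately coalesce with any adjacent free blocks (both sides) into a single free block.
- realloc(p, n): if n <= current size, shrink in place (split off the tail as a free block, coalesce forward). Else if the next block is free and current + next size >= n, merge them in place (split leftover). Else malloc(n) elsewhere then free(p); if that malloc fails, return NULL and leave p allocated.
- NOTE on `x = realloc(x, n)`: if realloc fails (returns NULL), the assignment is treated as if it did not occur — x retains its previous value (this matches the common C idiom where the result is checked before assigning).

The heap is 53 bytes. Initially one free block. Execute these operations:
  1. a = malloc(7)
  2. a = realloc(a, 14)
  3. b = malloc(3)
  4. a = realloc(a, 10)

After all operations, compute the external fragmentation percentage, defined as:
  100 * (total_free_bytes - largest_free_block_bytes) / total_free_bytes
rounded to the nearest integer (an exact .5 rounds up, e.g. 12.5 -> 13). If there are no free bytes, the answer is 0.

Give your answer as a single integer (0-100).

Op 1: a = malloc(7) -> a = 0; heap: [0-6 ALLOC][7-52 FREE]
Op 2: a = realloc(a, 14) -> a = 0; heap: [0-13 ALLOC][14-52 FREE]
Op 3: b = malloc(3) -> b = 14; heap: [0-13 ALLOC][14-16 ALLOC][17-52 FREE]
Op 4: a = realloc(a, 10) -> a = 0; heap: [0-9 ALLOC][10-13 FREE][14-16 ALLOC][17-52 FREE]
Free blocks: [4 36] total_free=40 largest=36 -> 100*(40-36)/40 = 400/40 = 10

Answer: 10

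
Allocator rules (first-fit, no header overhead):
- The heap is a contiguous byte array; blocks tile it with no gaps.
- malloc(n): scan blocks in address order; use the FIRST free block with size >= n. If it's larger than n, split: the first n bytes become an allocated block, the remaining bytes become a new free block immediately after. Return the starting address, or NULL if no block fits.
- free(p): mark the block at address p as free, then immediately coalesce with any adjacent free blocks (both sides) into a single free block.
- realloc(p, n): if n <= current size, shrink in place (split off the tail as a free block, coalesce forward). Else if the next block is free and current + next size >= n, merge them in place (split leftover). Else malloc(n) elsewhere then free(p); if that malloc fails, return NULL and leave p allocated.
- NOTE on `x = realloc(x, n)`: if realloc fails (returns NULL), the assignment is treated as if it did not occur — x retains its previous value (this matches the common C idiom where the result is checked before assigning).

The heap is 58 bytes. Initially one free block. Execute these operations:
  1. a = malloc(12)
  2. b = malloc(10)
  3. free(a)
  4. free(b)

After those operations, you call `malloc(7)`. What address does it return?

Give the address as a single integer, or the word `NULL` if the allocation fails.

Op 1: a = malloc(12) -> a = 0; heap: [0-11 ALLOC][12-57 FREE]
Op 2: b = malloc(10) -> b = 12; heap: [0-11 ALLOC][12-21 ALLOC][22-57 FREE]
Op 3: free(a) -> (freed a); heap: [0-11 FREE][12-21 ALLOC][22-57 FREE]
Op 4: free(b) -> (freed b); heap: [0-57 FREE]
malloc(7): first-fit scan over [0-57 FREE] -> 0

Answer: 0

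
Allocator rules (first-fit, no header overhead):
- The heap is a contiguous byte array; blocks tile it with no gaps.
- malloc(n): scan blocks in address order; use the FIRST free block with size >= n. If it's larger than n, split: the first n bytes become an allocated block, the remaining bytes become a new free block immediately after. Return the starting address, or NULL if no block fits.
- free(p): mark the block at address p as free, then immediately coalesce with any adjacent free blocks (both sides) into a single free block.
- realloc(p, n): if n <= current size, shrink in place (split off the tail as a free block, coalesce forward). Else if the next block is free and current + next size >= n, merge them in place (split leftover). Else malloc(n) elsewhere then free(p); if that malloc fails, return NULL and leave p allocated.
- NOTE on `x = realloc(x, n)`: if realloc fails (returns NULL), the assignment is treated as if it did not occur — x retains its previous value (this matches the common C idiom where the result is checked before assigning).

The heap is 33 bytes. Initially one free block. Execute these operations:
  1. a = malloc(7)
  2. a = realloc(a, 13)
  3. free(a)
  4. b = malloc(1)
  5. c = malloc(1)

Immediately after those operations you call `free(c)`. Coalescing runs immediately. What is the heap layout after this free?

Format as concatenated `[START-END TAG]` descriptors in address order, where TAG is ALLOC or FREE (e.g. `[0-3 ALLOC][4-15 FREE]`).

Answer: [0-0 ALLOC][1-32 FREE]

Derivation:
Op 1: a = malloc(7) -> a = 0; heap: [0-6 ALLOC][7-32 FREE]
Op 2: a = realloc(a, 13) -> a = 0; heap: [0-12 ALLOC][13-32 FREE]
Op 3: free(a) -> (freed a); heap: [0-32 FREE]
Op 4: b = malloc(1) -> b = 0; heap: [0-0 ALLOC][1-32 FREE]
Op 5: c = malloc(1) -> c = 1; heap: [0-0 ALLOC][1-1 ALLOC][2-32 FREE]
free(c): c = 1 -> block [1-1 ALLOC]; mark free, coalesce with adjacent free neighbors -> [0-0 ALLOC][1-32 FREE]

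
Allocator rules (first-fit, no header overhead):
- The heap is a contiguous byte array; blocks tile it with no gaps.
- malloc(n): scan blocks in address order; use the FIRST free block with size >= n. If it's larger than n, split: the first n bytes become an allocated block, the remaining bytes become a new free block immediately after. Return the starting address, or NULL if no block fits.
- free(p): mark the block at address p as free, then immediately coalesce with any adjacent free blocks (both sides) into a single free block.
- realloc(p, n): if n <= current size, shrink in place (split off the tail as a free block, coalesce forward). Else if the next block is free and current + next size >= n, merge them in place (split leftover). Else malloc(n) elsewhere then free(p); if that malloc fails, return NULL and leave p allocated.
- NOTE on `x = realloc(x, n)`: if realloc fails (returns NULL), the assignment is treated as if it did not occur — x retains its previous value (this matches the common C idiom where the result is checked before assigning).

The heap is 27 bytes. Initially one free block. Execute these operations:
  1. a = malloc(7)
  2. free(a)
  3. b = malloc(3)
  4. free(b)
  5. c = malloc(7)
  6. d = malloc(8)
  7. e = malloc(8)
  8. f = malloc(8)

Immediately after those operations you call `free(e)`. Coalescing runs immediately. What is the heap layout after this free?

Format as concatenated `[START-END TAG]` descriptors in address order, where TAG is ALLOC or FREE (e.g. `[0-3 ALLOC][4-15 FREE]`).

Answer: [0-6 ALLOC][7-14 ALLOC][15-26 FREE]

Derivation:
Op 1: a = malloc(7) -> a = 0; heap: [0-6 ALLOC][7-26 FREE]
Op 2: free(a) -> (freed a); heap: [0-26 FREE]
Op 3: b = malloc(3) -> b = 0; heap: [0-2 ALLOC][3-26 FREE]
Op 4: free(b) -> (freed b); heap: [0-26 FREE]
Op 5: c = malloc(7) -> c = 0; heap: [0-6 ALLOC][7-26 FREE]
Op 6: d = malloc(8) -> d = 7; heap: [0-6 ALLOC][7-14 ALLOC][15-26 FREE]
Op 7: e = malloc(8) -> e = 15; heap: [0-6 ALLOC][7-14 ALLOC][15-22 ALLOC][23-26 FREE]
Op 8: f = malloc(8) -> f = NULL; heap: [0-6 ALLOC][7-14 ALLOC][15-22 ALLOC][23-26 FREE]
free(e): e = 15 -> block [15-22 ALLOC]; mark free, coalesce with adjacent free neighbors -> [0-6 ALLOC][7-14 ALLOC][15-26 FREE]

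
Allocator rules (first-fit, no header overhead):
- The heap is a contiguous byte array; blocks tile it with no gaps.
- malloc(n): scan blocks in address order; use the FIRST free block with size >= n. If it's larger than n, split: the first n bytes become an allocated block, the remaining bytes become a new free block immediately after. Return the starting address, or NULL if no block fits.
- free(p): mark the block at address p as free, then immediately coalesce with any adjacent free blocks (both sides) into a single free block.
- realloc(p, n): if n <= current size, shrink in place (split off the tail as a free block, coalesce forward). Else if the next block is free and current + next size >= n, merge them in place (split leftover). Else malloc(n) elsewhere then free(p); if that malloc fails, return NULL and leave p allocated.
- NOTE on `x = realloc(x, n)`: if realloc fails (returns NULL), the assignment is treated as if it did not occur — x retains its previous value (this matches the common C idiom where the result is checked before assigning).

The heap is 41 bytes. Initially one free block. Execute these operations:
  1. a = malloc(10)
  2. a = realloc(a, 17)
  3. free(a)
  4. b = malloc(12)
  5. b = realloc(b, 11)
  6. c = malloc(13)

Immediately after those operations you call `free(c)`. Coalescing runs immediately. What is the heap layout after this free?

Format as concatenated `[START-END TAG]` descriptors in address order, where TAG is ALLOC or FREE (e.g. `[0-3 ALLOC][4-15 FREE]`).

Answer: [0-10 ALLOC][11-40 FREE]

Derivation:
Op 1: a = malloc(10) -> a = 0; heap: [0-9 ALLOC][10-40 FREE]
Op 2: a = realloc(a, 17) -> a = 0; heap: [0-16 ALLOC][17-40 FREE]
Op 3: free(a) -> (freed a); heap: [0-40 FREE]
Op 4: b = malloc(12) -> b = 0; heap: [0-11 ALLOC][12-40 FREE]
Op 5: b = realloc(b, 11) -> b = 0; heap: [0-10 ALLOC][11-40 FREE]
Op 6: c = malloc(13) -> c = 11; heap: [0-10 ALLOC][11-23 ALLOC][24-40 FREE]
free(c): c = 11 -> block [11-23 ALLOC]; mark free, coalesce with adjacent free neighbors -> [0-10 ALLOC][11-40 FREE]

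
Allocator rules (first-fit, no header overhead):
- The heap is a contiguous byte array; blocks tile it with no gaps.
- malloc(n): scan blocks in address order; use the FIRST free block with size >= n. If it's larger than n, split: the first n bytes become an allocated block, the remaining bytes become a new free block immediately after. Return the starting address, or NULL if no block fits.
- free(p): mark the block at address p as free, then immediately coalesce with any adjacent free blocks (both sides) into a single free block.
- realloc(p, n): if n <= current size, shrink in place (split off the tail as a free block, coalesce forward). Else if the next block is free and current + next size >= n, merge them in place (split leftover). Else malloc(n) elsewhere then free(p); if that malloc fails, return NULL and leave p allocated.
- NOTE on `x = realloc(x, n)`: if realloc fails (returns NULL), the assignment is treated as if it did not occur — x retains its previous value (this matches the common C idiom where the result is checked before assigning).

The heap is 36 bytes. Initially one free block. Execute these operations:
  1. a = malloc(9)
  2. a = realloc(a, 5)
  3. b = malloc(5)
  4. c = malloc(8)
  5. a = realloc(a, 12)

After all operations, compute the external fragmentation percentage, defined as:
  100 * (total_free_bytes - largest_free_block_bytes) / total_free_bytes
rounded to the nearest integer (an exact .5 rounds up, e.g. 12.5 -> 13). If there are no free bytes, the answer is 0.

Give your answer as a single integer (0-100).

Op 1: a = malloc(9) -> a = 0; heap: [0-8 ALLOC][9-35 FREE]
Op 2: a = realloc(a, 5) -> a = 0; heap: [0-4 ALLOC][5-35 FREE]
Op 3: b = malloc(5) -> b = 5; heap: [0-4 ALLOC][5-9 ALLOC][10-35 FREE]
Op 4: c = malloc(8) -> c = 10; heap: [0-4 ALLOC][5-9 ALLOC][10-17 ALLOC][18-35 FREE]
Op 5: a = realloc(a, 12) -> a = 18; heap: [0-4 FREE][5-9 ALLOC][10-17 ALLOC][18-29 ALLOC][30-35 FREE]
Free blocks: [5 6] total_free=11 largest=6 -> 100*(11-6)/11 = 500/11 ≈ 45.455 -> rounds to 45

Answer: 45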